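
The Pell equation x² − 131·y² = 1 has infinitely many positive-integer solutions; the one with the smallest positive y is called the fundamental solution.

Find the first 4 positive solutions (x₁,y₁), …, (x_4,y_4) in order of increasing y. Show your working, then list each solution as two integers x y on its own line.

√131 = [11; 2,4,11,4,2,22, …], period ℓ=6 (even) → k=5
step 0: (11, 1)  from 11·(1,0) + (0,1)
…
step 3: (1156, 101)  from 11·(103,9) + (23,2)
step 4: (4727, 413)  from 4·(1156,101) + (103,9)
step 5: (10610, 927)  from 2·(4727,413) + (1156,101)
→ (10610, 927).  Check: 10610²=112572100, 131·927²=112572099, difference 1.
k=2:  x_2 = 10610·10610+131·927·927 = 225144199,  y_2 = 10610·927+927·10610 = 19670940
k=3:  x_3 = 10610·225144199+131·927·19670940 = 4777559892170,  y_3 = 10610·19670940+927·225144199 = 417417345873
k=4:  x_4 = 10610·4777559892170+131·927·417417345873 = 101379820686703201,  y_4 = 10610·417417345873+927·4777559892170 = 8857596059754120

10610 927
225144199 19670940
4777559892170 417417345873
101379820686703201 8857596059754120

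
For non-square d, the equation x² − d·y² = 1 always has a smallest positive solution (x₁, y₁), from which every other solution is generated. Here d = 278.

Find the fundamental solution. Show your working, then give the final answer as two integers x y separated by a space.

d=278: √d = [16; 1,2,16,2,1,32] (ℓ=6, even), read p_5/q_5
k=0  a_k=16  p_k/q_k = 16/1
k=1  a_k=1  p_k/q_k = 17/1
…
k=4  a_k=2  p_k/q_k = 1684/101
k=5  a_k=1  p_k/q_k = 2501/150
→ (2501, 150).  Check: 2501²=6255001, 278·150²=6255000, difference 1.

2501 150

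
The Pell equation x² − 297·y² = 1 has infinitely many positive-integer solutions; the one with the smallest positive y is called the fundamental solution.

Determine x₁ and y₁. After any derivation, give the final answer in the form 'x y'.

48599 2820

√297 = [17; 4,3,1,1,2,1,1,3,4,34, …], period ℓ=10 (even) → k=9
step 0: (17, 1)  from 17·(1,0) + (0,1)
…
step 3: (293, 17)  from 1·(224,13) + (69,4)
step 4: (517, 30)  from 1·(293,17) + (224,13)
…
step 8: (11357, 659)  from 3·(3171,184) + (1844,107)
step 9: (48599, 2820)  from 4·(11357,659) + (3171,184)
(x₁, y₁) = (48599, 2820);  48599² − 297·2820² = 1 ✓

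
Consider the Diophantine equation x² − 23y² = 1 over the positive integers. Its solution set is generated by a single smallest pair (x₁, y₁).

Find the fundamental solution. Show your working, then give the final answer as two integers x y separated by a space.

24 5

√23 → a₀=4, period (1,3,1,8); ℓ=4 even so k=3
k=0  a_k=4  p_k/q_k = 4/1
k=1  a_k=1  p_k/q_k = 5/1
k=2  a_k=3  p_k/q_k = 19/4
k=3  a_k=1  p_k/q_k = 24/5
→ (24, 5).  Check: 24²=576, 23·5²=575, difference 1.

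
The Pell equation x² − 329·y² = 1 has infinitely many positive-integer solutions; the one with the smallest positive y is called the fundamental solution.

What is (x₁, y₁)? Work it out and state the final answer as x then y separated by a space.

2376415 131016

√329 → a₀=18, period (7,4,2,1,1,4,1,1,2,4,7,36); ℓ=12 even so k=11
i=0: a=18 ⇒ p=18, q=1
i=1: a=7 ⇒ p=127, q=7
i=2: a=4 ⇒ p=526, q=29
i=3: a=2 ⇒ p=1179, q=65
…
i=6: a=4 ⇒ p=13241, q=730
…
i=8: a=1 ⇒ p=29366, q=1619
…
i=10: a=4 ⇒ p=328794, q=18127
i=11: a=7 ⇒ p=2376415, q=131016
(x₁, y₁) = (2376415, 131016);  2376415² − 329·131016² = 1 ✓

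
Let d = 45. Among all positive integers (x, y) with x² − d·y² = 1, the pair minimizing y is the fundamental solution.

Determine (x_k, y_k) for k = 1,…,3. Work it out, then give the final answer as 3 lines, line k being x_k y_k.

161 24
51841 7728
16692641 2488392

√45 → a₀=6, period (1,2,2,2,1,12); ℓ=6 even so k=5
k=0  a_k=6  p_k/q_k = 6/1
k=1  a_k=1  p_k/q_k = 7/1
…
k=4  a_k=2  p_k/q_k = 114/17
k=5  a_k=1  p_k/q_k = 161/24
fundamental: x₁=161, y₁=24  (since 25921 − 45·576 = 1)
(161+24√45)^2 = 51841 + 7728√45
(161+24√45)^3 = 16692641 + 2488392√45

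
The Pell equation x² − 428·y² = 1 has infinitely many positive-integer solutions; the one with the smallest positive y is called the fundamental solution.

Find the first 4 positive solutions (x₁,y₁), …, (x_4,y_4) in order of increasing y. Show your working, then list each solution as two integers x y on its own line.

1850887 89466
6851565373537 331182912684
25362946559057703751 1225964295417811950
93887896135702420679780737 4538242753705644230486616

√428 → a₀=20, period (1,2,4,1,5,10,5,1,4,2,1,40); ℓ=12 even so k=11
a_0=20:  p_0=20·1+0=20,  q_0=20·0+1=1
a_1=1:  p_1=1·20+1=21,  q_1=1·1+0=1
a_2=2:  p_2=2·21+20=62,  q_2=2·1+1=3
a_3=4:  p_3=4·62+21=269,  q_3=4·3+1=13
a_4=1:  p_4=1·269+62=331,  q_4=1·13+3=16
a_5=5:  p_5=5·331+269=1924,  q_5=5·16+13=93
a_6=10:  p_6=10·1924+331=19571,  q_6=10·93+16=946
a_7=5:  p_7=5·19571+1924=99779,  q_7=5·946+93=4823
a_8=1:  p_8=1·99779+19571=119350,  q_8=1·4823+946=5769
a_9=4:  p_9=4·119350+99779=577179,  q_9=4·5769+4823=27899
a_10=2:  p_10=2·577179+119350=1273708,  q_10=2·27899+5769=61567
a_11=1:  p_11=1·1273708+577179=1850887,  q_11=1·61567+27899=89466
(x₁, y₁) = (1850887, 89466);  1850887² − 428·89466² = 1 ✓
(1850887+89466√428)^2 = 6851565373537 + 331182912684√428
(1850887+89466√428)^3 = 25362946559057703751 + 1225964295417811950√428
(1850887+89466√428)^4 = 93887896135702420679780737 + 4538242753705644230486616√428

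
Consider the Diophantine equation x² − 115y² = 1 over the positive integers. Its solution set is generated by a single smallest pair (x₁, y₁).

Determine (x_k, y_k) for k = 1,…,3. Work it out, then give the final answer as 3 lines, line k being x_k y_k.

1126 105
2535751 236460
5710510126 532507815

√115 → a₀=10, period (1,2,1,1,1,1,1,2,1,20); ℓ=10 even so k=9
a_0=10:  p_0=10·1+0=10,  q_0=10·0+1=1
…
a_6=1:  p_6=1·118+75=193,  q_6=1·11+7=18
…
a_8=2:  p_8=2·311+193=815,  q_8=2·29+18=76
a_9=1:  p_9=1·815+311=1126,  q_9=1·76+29=105
→ (1126, 105).  Check: 1126²=1267876, 115·105²=1267875, difference 1.
n=2: (1126,105)∘(1126,105) = (1126·1126+115·105·105, 1126·105+105·1126) = (2535751,236460)
n=3: (2535751,236460)∘(1126,105) = (1126·2535751+115·105·236460, 1126·236460+105·2535751) = (5710510126,532507815)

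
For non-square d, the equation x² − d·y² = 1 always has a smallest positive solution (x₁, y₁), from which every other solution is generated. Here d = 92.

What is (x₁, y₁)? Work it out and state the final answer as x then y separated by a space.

[9; 1,1,2,4,2,1,1,18] for √92; ℓ=8 ⇒ convergent index 7
i=0: a=9 ⇒ p=9, q=1
…
i=2: a=1 ⇒ p=19, q=2
i=3: a=2 ⇒ p=48, q=5
…
i=5: a=2 ⇒ p=470, q=49
i=6: a=1 ⇒ p=681, q=71
i=7: a=1 ⇒ p=1151, q=120
→ (1151, 120).  Check: 1151²=1324801, 92·120²=1324800, difference 1.

1151 120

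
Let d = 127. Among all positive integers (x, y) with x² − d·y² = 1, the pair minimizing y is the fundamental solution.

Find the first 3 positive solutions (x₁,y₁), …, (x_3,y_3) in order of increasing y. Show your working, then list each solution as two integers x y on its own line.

√127 → a₀=11, period (3,1,2,2,7,11,7,2,2,1,3,22); ℓ=12 even so k=11
i=0: a=11 ⇒ p=11, q=1
i=1: a=3 ⇒ p=34, q=3
i=2: a=1 ⇒ p=45, q=4
…
i=4: a=2 ⇒ p=293, q=26
…
i=6: a=11 ⇒ p=24218, q=2149
i=7: a=7 ⇒ p=171701, q=15236
i=8: a=2 ⇒ p=367620, q=32621
…
i=10: a=1 ⇒ p=1274561, q=113099
i=11: a=3 ⇒ p=4730624, q=419775
(x₁, y₁) = (4730624, 419775);  4730624² − 127·419775² = 1 ✓
k=2:  x_2 = 4730624·4730624+127·419775·419775 = 44757606858751,  y_2 = 4730624·419775+419775·4730624 = 3971595379200
k=3:  x_3 = 4730624·44757606858751+127·419775·3971595379200 = 423462818377139450624,  y_3 = 4730624·3971595379200+419775·44757606858751 = 37576248838264821825

4730624 419775
44757606858751 3971595379200
423462818377139450624 37576248838264821825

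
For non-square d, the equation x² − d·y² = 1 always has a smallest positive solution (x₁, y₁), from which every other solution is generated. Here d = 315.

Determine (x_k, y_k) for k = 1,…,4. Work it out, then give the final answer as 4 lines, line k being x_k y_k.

[17; 1,2,1,34] for √315; ℓ=4 ⇒ convergent index 3
step 0: (17, 1)  from 17·(1,0) + (0,1)
step 1: (18, 1)  from 1·(17,1) + (1,0)
step 2: (53, 3)  from 2·(18,1) + (17,1)
step 3: (71, 4)  from 1·(53,3) + (18,1)
(x₁, y₁) = (71, 4);  71² − 315·4² = 1 ✓
k=2:  x_2 = 71·71+315·4·4 = 10081,  y_2 = 71·4+4·71 = 568
k=3:  x_3 = 71·10081+315·4·568 = 1431431,  y_3 = 71·568+4·10081 = 80652
k=4:  x_4 = 71·1431431+315·4·80652 = 203253121,  y_4 = 71·80652+4·1431431 = 11452016

71 4
10081 568
1431431 80652
203253121 11452016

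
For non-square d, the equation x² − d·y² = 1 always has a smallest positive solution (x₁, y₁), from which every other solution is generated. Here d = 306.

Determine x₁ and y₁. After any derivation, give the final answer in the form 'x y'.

[17; 2,34] for √306; ℓ=2 ⇒ convergent index 1
k=0  a_k=17  p_k/q_k = 17/1
k=1  a_k=2  p_k/q_k = 35/2
(x₁, y₁) = (35, 2);  35² − 306·2² = 1 ✓

35 2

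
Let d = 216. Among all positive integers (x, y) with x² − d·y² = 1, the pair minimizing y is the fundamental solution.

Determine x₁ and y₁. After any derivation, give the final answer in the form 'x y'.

485 33

√216 = [14; 1,2,3,2,1,28, …], period ℓ=6 (even) → k=5
a_0=14:  p_0=14·1+0=14,  q_0=14·0+1=1
…
a_3=3:  p_3=3·44+15=147,  q_3=3·3+1=10
a_4=2:  p_4=2·147+44=338,  q_4=2·10+3=23
a_5=1:  p_5=1·338+147=485,  q_5=1·23+10=33
→ (485, 33).  Check: 485²=235225, 216·33²=235224, difference 1.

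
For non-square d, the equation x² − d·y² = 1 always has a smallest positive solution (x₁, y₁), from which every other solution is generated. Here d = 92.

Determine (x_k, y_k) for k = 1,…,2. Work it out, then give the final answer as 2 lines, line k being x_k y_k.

1151 120
2649601 276240

√92 = [9; 1,1,2,4,2,1,1,18, …], period ℓ=8 (even) → k=7
k=0  a_k=9  p_k/q_k = 9/1
…
k=6  a_k=1  p_k/q_k = 681/71
k=7  a_k=1  p_k/q_k = 1151/120
fundamental: x₁=1151, y₁=120  (since 1324801 − 92·14400 = 1)
(1151+120√92)^2 = 2649601 + 276240√92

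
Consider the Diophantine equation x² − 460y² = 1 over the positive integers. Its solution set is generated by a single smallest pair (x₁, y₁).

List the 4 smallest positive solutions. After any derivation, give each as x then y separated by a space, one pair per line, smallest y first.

2535751 118230
12860066268001 599603681460
65219851798297071751 3040891269731634690
330762608834754335913072001 15421886156225925189922920

[21; 2,4,3,1,2,10,2,1,3,4,2,42] for √460; ℓ=12 ⇒ convergent index 11
i=0: a=21 ⇒ p=21, q=1
i=1: a=2 ⇒ p=43, q=2
i=2: a=4 ⇒ p=193, q=9
i=3: a=3 ⇒ p=622, q=29
i=4: a=1 ⇒ p=815, q=38
i=5: a=2 ⇒ p=2252, q=105
i=6: a=10 ⇒ p=23335, q=1088
i=7: a=2 ⇒ p=48922, q=2281
…
i=9: a=3 ⇒ p=265693, q=12388
i=10: a=4 ⇒ p=1135029, q=52921
i=11: a=2 ⇒ p=2535751, q=118230
→ (2535751, 118230).  Check: 2535751²=6430033134001, 460·118230²=6430033134000, difference 1.
(2535751+118230√460)^2 = 12860066268001 + 599603681460√460
(2535751+118230√460)^3 = 65219851798297071751 + 3040891269731634690√460
(2535751+118230√460)^4 = 330762608834754335913072001 + 15421886156225925189922920√460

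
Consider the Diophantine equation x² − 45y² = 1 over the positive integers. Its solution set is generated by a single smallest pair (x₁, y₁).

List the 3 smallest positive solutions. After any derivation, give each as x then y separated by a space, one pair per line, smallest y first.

[6; 1,2,2,2,1,12] for √45; ℓ=6 ⇒ convergent index 5
i=0: a=6 ⇒ p=6, q=1
i=1: a=1 ⇒ p=7, q=1
…
i=3: a=2 ⇒ p=47, q=7
i=4: a=2 ⇒ p=114, q=17
i=5: a=1 ⇒ p=161, q=24
(x₁, y₁) = (161, 24);  161² − 45·24² = 1 ✓
(x_2, y_2) = (161·161 + 45·24·24, 161·24 + 24·161) = (51841, 7728)
(x_3, y_3) = (161·51841 + 45·24·7728, 161·7728 + 24·51841) = (16692641, 2488392)

161 24
51841 7728
16692641 2488392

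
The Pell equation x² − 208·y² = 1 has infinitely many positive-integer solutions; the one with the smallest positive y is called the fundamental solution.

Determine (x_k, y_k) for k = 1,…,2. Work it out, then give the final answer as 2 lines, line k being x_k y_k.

√208 → a₀=14, period (2,2,1,2,2,28); ℓ=6 even so k=5
k=0  a_k=14  p_k/q_k = 14/1
…
k=2  a_k=2  p_k/q_k = 72/5
k=3  a_k=1  p_k/q_k = 101/7
k=4  a_k=2  p_k/q_k = 274/19
k=5  a_k=2  p_k/q_k = 649/45
(x₁, y₁) = (649, 45);  649² − 208·45² = 1 ✓
n=2: (649,45)∘(649,45) = (649·649+208·45·45, 649·45+45·649) = (842401,58410)

649 45
842401 58410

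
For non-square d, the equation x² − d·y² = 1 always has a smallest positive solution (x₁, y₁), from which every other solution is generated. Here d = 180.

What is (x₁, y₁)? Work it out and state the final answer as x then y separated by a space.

√180 = [13; 2,2,2,26, …], period ℓ=4 (even) → k=3
step 0: (13, 1)  from 13·(1,0) + (0,1)
step 1: (27, 2)  from 2·(13,1) + (1,0)
step 2: (67, 5)  from 2·(27,2) + (13,1)
step 3: (161, 12)  from 2·(67,5) + (27,2)
fundamental: x₁=161, y₁=12  (since 25921 − 180·144 = 1)

161 12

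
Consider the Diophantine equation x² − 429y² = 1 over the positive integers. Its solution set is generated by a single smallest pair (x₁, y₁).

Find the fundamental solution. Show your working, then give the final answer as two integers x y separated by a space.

1524095 73584

[20; 1,2,2,9,1,12,1,9,2,2,1,40] for √429; ℓ=12 ⇒ convergent index 11
i=0: a=20 ⇒ p=20, q=1
…
i=4: a=9 ⇒ p=1367, q=66
…
i=8: a=9 ⇒ p=208718, q=10077
…
i=10: a=2 ⇒ p=1085636, q=52415
i=11: a=1 ⇒ p=1524095, q=73584
fundamental: x₁=1524095, y₁=73584  (since 2322865569025 − 429·5414605056 = 1)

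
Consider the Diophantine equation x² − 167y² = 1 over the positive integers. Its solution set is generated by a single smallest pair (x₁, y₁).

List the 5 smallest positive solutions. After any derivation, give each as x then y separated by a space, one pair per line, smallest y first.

d=167: √d = [12; 1,11,1,24] (ℓ=4, even), read p_3/q_3
i=0: a=12 ⇒ p=12, q=1
i=1: a=1 ⇒ p=13, q=1
i=2: a=11 ⇒ p=155, q=12
i=3: a=1 ⇒ p=168, q=13
→ (168, 13).  Check: 168²=28224, 167·13²=28223, difference 1.
n=2: (168,13)∘(168,13) = (168·168+167·13·13, 168·13+13·168) = (56447,4368)
n=3: (56447,4368)∘(168,13) = (168·56447+167·13·4368, 168·4368+13·56447) = (18966024,1467635)
n=4: (18966024,1467635)∘(168,13) = (168·18966024+167·13·1467635, 168·1467635+13·18966024) = (6372527617,493120992)
n=5: (6372527617,493120992)∘(168,13) = (168·6372527617+167·13·493120992, 168·493120992+13·6372527617) = (2141150313288,165687185677)

168 13
56447 4368
18966024 1467635
6372527617 493120992
2141150313288 165687185677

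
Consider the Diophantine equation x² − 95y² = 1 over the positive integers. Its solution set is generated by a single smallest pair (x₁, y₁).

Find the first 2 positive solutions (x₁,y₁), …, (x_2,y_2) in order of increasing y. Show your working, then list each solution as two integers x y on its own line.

39 4
3041 312

d=95: √d = [9; 1,2,1,18] (ℓ=4, even), read p_3/q_3
i=0: a=9 ⇒ p=9, q=1
…
i=2: a=2 ⇒ p=29, q=3
i=3: a=1 ⇒ p=39, q=4
→ (39, 4).  Check: 39²=1521, 95·4²=1520, difference 1.
(x_2, y_2) = (39·39 + 95·4·4, 39·4 + 4·39) = (3041, 312)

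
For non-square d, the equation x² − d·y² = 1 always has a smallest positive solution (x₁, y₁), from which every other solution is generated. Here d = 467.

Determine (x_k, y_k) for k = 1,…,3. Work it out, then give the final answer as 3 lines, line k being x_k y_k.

1625626 75225
5285319783751 244575431700
17183906517558380626 795176361465413175

d=467: √d = [21; 1,1,1,1,3,…,1,1,42] (ℓ=14, even), read p_13/q_13
i=0: a=21 ⇒ p=21, q=1
…
i=3: a=1 ⇒ p=65, q=3
i=4: a=1 ⇒ p=108, q=5
i=5: a=3 ⇒ p=389, q=18
…
i=12: a=1 ⇒ p=991929, q=45901
i=13: a=1 ⇒ p=1625626, q=75225
(x₁, y₁) = (1625626, 75225);  1625626² − 467·75225² = 1 ✓
k=2:  x_2 = 1625626·1625626+467·75225·75225 = 5285319783751,  y_2 = 1625626·75225+75225·1625626 = 244575431700
k=3:  x_3 = 1625626·5285319783751+467·75225·244575431700 = 17183906517558380626,  y_3 = 1625626·244575431700+75225·5285319783751 = 795176361465413175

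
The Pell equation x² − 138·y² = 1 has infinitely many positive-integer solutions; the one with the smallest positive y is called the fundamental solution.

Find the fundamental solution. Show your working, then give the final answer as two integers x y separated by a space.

d=138: √d = [11; 1,2,1,22] (ℓ=4, even), read p_3/q_3
a_0=11:  p_0=11·1+0=11,  q_0=11·0+1=1
…
a_2=2:  p_2=2·12+11=35,  q_2=2·1+1=3
a_3=1:  p_3=1·35+12=47,  q_3=1·3+1=4
fundamental: x₁=47, y₁=4  (since 2209 − 138·16 = 1)

47 4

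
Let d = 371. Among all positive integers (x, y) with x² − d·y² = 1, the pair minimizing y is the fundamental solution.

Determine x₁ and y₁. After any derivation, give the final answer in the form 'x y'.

√371 = [19; 3,1,4,1,3,38, …], period ℓ=6 (even) → k=5
step 0: (19, 1)  from 19·(1,0) + (0,1)
…
step 2: (77, 4)  from 1·(58,3) + (19,1)
…
step 4: (443, 23)  from 1·(366,19) + (77,4)
step 5: (1695, 88)  from 3·(443,23) + (366,19)
→ (1695, 88).  Check: 1695²=2873025, 371·88²=2873024, difference 1.

1695 88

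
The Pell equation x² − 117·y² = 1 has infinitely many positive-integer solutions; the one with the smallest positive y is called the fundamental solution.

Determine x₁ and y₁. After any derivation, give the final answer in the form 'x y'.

d=117: √d = [10; 1,4,2,4,1,20] (ℓ=6, even), read p_5/q_5
a_0=10:  p_0=10·1+0=10,  q_0=10·0+1=1
a_1=1:  p_1=1·10+1=11,  q_1=1·1+0=1
…
a_3=2:  p_3=2·54+11=119,  q_3=2·5+1=11
a_4=4:  p_4=4·119+54=530,  q_4=4·11+5=49
a_5=1:  p_5=1·530+119=649,  q_5=1·49+11=60
→ (649, 60).  Check: 649²=421201, 117·60²=421200, difference 1.

649 60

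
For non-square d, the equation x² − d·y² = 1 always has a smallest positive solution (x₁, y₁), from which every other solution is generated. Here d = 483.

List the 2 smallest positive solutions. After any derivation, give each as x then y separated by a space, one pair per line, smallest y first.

22 1
967 44

√483 = [21; 1,42, …], period ℓ=2 (even) → k=1
step 0: (21, 1)  from 21·(1,0) + (0,1)
step 1: (22, 1)  from 1·(21,1) + (1,0)
fundamental: x₁=22, y₁=1  (since 484 − 483·1 = 1)
k=2:  x_2 = 22·22+483·1·1 = 967,  y_2 = 22·1+1·22 = 44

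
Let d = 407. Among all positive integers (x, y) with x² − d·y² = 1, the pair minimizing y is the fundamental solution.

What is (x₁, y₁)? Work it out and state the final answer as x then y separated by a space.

2663 132

[20; 5,1,2,1,5,40] for √407; ℓ=6 ⇒ convergent index 5
step 0: (20, 1)  from 20·(1,0) + (0,1)
…
step 3: (343, 17)  from 2·(121,6) + (101,5)
step 4: (464, 23)  from 1·(343,17) + (121,6)
step 5: (2663, 132)  from 5·(464,23) + (343,17)
(x₁, y₁) = (2663, 132);  2663² − 407·132² = 1 ✓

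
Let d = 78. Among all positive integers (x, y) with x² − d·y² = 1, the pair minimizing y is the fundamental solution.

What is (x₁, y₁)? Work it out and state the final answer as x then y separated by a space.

d=78: √d = [8; 1,4,1,16] (ℓ=4, even), read p_3/q_3
i=0: a=8 ⇒ p=8, q=1
i=1: a=1 ⇒ p=9, q=1
i=2: a=4 ⇒ p=44, q=5
i=3: a=1 ⇒ p=53, q=6
(x₁, y₁) = (53, 6);  53² − 78·6² = 1 ✓

53 6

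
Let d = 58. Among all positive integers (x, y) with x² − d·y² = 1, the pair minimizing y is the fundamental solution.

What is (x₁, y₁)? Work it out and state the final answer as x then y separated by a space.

19603 2574

d=58: √d = [7; 1,1,1,1,1,1,14] (ℓ=7, odd), read p_13/q_13
i=0: a=7 ⇒ p=7, q=1
i=1: a=1 ⇒ p=8, q=1
…
i=4: a=1 ⇒ p=38, q=5
i=5: a=1 ⇒ p=61, q=8
…
i=7: a=14 ⇒ p=1447, q=190
i=8: a=1 ⇒ p=1546, q=203
…
i=10: a=1 ⇒ p=4539, q=596
i=11: a=1 ⇒ p=7532, q=989
i=12: a=1 ⇒ p=12071, q=1585
i=13: a=1 ⇒ p=19603, q=2574
→ (19603, 2574).  Check: 19603²=384277609, 58·2574²=384277608, difference 1.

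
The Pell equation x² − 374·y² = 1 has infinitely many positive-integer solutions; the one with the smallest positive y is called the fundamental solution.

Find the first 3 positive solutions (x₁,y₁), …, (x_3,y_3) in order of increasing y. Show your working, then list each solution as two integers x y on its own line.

3365 174
22646449 1171020
152410598405 7880964426

d=374: √d = [19; 2,1,18,1,2,38] (ℓ=6, even), read p_5/q_5
a_0=19:  p_0=19·1+0=19,  q_0=19·0+1=1
a_1=2:  p_1=2·19+1=39,  q_1=2·1+0=2
a_2=1:  p_2=1·39+19=58,  q_2=1·2+1=3
a_3=18:  p_3=18·58+39=1083,  q_3=18·3+2=56
a_4=1:  p_4=1·1083+58=1141,  q_4=1·56+3=59
a_5=2:  p_5=2·1141+1083=3365,  q_5=2·59+56=174
fundamental: x₁=3365, y₁=174  (since 11323225 − 374·30276 = 1)
k=2:  x_2 = 3365·3365+374·174·174 = 22646449,  y_2 = 3365·174+174·3365 = 1171020
k=3:  x_3 = 3365·22646449+374·174·1171020 = 152410598405,  y_3 = 3365·1171020+174·22646449 = 7880964426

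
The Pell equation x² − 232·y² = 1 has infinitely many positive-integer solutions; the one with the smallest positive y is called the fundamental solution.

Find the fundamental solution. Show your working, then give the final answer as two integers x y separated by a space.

d=232: √d = [15; 4,3,7,3,4,30] (ℓ=6, even), read p_5/q_5
k=0  a_k=15  p_k/q_k = 15/1
k=1  a_k=4  p_k/q_k = 61/4
…
k=3  a_k=7  p_k/q_k = 1447/95
k=4  a_k=3  p_k/q_k = 4539/298
k=5  a_k=4  p_k/q_k = 19603/1287
→ (19603, 1287).  Check: 19603²=384277609, 232·1287²=384277608, difference 1.

19603 1287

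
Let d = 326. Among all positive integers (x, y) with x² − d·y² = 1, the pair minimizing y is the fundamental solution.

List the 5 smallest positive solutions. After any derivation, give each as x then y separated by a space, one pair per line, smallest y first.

√326 = [18; 18,36, …], period ℓ=2 (even) → k=1
a_0=18:  p_0=18·1+0=18,  q_0=18·0+1=1
a_1=18:  p_1=18·18+1=325,  q_1=18·1+0=18
fundamental: x₁=325, y₁=18  (since 105625 − 326·324 = 1)
(x_2, y_2) = (325·325 + 326·18·18, 325·18 + 18·325) = (211249, 11700)
(x_3, y_3) = (325·211249 + 326·18·11700, 325·11700 + 18·211249) = (137311525, 7604982)
(x_4, y_4) = (325·137311525 + 326·18·7604982, 325·7604982 + 18·137311525) = (89252280001, 4943226600)
(x_5, y_5) = (325·89252280001 + 326·18·4943226600, 325·4943226600 + 18·89252280001) = (58013844689125, 3213089685018)

325 18
211249 11700
137311525 7604982
89252280001 4943226600
58013844689125 3213089685018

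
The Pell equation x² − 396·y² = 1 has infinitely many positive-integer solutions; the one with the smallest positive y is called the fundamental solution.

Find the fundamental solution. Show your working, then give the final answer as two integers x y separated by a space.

199 10

d=396: √d = [19; 1,8,1,38] (ℓ=4, even), read p_3/q_3
step 0: (19, 1)  from 19·(1,0) + (0,1)
…
step 2: (179, 9)  from 8·(20,1) + (19,1)
step 3: (199, 10)  from 1·(179,9) + (20,1)
fundamental: x₁=199, y₁=10  (since 39601 − 396·100 = 1)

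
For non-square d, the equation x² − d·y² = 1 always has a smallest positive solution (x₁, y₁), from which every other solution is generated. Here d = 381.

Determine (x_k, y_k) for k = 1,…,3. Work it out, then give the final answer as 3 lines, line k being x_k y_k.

1015 52
2060449 105560
4182710455 214286748

√381 = [19; 1,1,12,1,1,38, …], period ℓ=6 (even) → k=5
k=0  a_k=19  p_k/q_k = 19/1
k=1  a_k=1  p_k/q_k = 20/1
k=2  a_k=1  p_k/q_k = 39/2
…
k=4  a_k=1  p_k/q_k = 527/27
k=5  a_k=1  p_k/q_k = 1015/52
fundamental: x₁=1015, y₁=52  (since 1030225 − 381·2704 = 1)
(x_2, y_2) = (1015·1015 + 381·52·52, 1015·52 + 52·1015) = (2060449, 105560)
(x_3, y_3) = (1015·2060449 + 381·52·105560, 1015·105560 + 52·2060449) = (4182710455, 214286748)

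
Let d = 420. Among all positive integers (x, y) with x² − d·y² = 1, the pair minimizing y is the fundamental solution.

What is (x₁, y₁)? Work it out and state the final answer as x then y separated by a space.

[20; 2,40] for √420; ℓ=2 ⇒ convergent index 1
a_0=20:  p_0=20·1+0=20,  q_0=20·0+1=1
a_1=2:  p_1=2·20+1=41,  q_1=2·1+0=2
→ (41, 2).  Check: 41²=1681, 420·2²=1680, difference 1.

41 2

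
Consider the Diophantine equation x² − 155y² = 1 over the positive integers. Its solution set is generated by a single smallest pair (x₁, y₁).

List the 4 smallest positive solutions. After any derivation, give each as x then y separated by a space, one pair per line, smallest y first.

√155 = [12; 2,4,2,24, …], period ℓ=4 (even) → k=3
step 0: (12, 1)  from 12·(1,0) + (0,1)
step 1: (25, 2)  from 2·(12,1) + (1,0)
step 2: (112, 9)  from 4·(25,2) + (12,1)
step 3: (249, 20)  from 2·(112,9) + (25,2)
(x₁, y₁) = (249, 20);  249² − 155·20² = 1 ✓
n=2: (249,20)∘(249,20) = (249·249+155·20·20, 249·20+20·249) = (124001,9960)
n=3: (124001,9960)∘(249,20) = (249·124001+155·20·9960, 249·9960+20·124001) = (61752249,4960060)
n=4: (61752249,4960060)∘(249,20) = (249·61752249+155·20·4960060, 249·4960060+20·61752249) = (30752496001,2470099920)

249 20
124001 9960
61752249 4960060
30752496001 2470099920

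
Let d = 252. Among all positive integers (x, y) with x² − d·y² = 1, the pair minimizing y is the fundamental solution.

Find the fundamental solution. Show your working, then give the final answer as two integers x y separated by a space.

√252 = [15; 1,6,1,30, …], period ℓ=4 (even) → k=3
i=0: a=15 ⇒ p=15, q=1
i=1: a=1 ⇒ p=16, q=1
i=2: a=6 ⇒ p=111, q=7
i=3: a=1 ⇒ p=127, q=8
fundamental: x₁=127, y₁=8  (since 16129 − 252·64 = 1)

127 8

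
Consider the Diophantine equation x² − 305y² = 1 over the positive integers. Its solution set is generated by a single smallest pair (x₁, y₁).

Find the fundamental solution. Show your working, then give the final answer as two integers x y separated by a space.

[17; 2,6,2,34] for √305; ℓ=4 ⇒ convergent index 3
i=0: a=17 ⇒ p=17, q=1
…
i=2: a=6 ⇒ p=227, q=13
i=3: a=2 ⇒ p=489, q=28
fundamental: x₁=489, y₁=28  (since 239121 − 305·784 = 1)

489 28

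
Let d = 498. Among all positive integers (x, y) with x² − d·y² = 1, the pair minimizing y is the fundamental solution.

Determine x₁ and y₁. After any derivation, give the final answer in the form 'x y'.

d=498: √d = [22; 3,6,22,6,3,44] (ℓ=6, even), read p_5/q_5
step 0: (22, 1)  from 22·(1,0) + (0,1)
…
step 2: (424, 19)  from 6·(67,3) + (22,1)
…
step 4: (56794, 2545)  from 6·(9395,421) + (424,19)
step 5: (179777, 8056)  from 3·(56794,2545) + (9395,421)
(x₁, y₁) = (179777, 8056);  179777² − 498·8056² = 1 ✓

179777 8056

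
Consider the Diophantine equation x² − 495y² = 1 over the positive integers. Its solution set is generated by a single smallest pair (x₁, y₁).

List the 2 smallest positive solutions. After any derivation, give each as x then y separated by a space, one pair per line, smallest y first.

√495 = [22; 4,44, …], period ℓ=2 (even) → k=1
i=0: a=22 ⇒ p=22, q=1
i=1: a=4 ⇒ p=89, q=4
fundamental: x₁=89, y₁=4  (since 7921 − 495·16 = 1)
(x_2, y_2) = (89·89 + 495·4·4, 89·4 + 4·89) = (15841, 712)

89 4
15841 712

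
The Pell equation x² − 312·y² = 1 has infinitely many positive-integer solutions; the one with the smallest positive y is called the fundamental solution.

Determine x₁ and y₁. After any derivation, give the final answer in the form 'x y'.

[17; 1,1,1,34] for √312; ℓ=4 ⇒ convergent index 3
a_0=17:  p_0=17·1+0=17,  q_0=17·0+1=1
a_1=1:  p_1=1·17+1=18,  q_1=1·1+0=1
a_2=1:  p_2=1·18+17=35,  q_2=1·1+1=2
a_3=1:  p_3=1·35+18=53,  q_3=1·2+1=3
(x₁, y₁) = (53, 3);  53² − 312·3² = 1 ✓

53 3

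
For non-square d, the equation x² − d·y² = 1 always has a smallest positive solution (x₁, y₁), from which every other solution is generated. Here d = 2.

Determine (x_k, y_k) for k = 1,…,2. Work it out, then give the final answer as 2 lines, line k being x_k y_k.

√2 = [1; 2, …], period ℓ=1 (odd) → k=1
i=0: a=1 ⇒ p=1, q=1
i=1: a=2 ⇒ p=3, q=2
fundamental: x₁=3, y₁=2  (since 9 − 2·4 = 1)
(x_2, y_2) = (3·3 + 2·2·2, 3·2 + 2·3) = (17, 12)

3 2
17 12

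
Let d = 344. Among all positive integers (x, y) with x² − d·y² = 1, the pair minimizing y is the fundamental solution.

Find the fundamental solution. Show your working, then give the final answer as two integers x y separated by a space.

√344 = [18; 1,1,4,1,3,1,4,1,1,36, …], period ℓ=10 (even) → k=9
k=0  a_k=18  p_k/q_k = 18/1
k=1  a_k=1  p_k/q_k = 19/1
…
k=3  a_k=4  p_k/q_k = 167/9
…
k=7  a_k=4  p_k/q_k = 4711/254
k=8  a_k=1  p_k/q_k = 5694/307
k=9  a_k=1  p_k/q_k = 10405/561
fundamental: x₁=10405, y₁=561  (since 108264025 − 344·314721 = 1)

10405 561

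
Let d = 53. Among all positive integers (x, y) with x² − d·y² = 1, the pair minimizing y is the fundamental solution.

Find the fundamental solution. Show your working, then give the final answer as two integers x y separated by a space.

66249 9100

√53 = [7; 3,1,1,3,14, …], period ℓ=5 (odd) → k=9
k=0  a_k=7  p_k/q_k = 7/1
k=1  a_k=3  p_k/q_k = 22/3
…
k=7  a_k=1  p_k/q_k = 10578/1453
k=8  a_k=1  p_k/q_k = 18557/2549
k=9  a_k=3  p_k/q_k = 66249/9100
→ (66249, 9100).  Check: 66249²=4388930001, 53·9100²=4388930000, difference 1.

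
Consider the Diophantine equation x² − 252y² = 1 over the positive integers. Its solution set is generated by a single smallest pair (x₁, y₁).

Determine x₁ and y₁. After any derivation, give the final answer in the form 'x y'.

[15; 1,6,1,30] for √252; ℓ=4 ⇒ convergent index 3
k=0  a_k=15  p_k/q_k = 15/1
k=1  a_k=1  p_k/q_k = 16/1
k=2  a_k=6  p_k/q_k = 111/7
k=3  a_k=1  p_k/q_k = 127/8
fundamental: x₁=127, y₁=8  (since 16129 − 252·64 = 1)

127 8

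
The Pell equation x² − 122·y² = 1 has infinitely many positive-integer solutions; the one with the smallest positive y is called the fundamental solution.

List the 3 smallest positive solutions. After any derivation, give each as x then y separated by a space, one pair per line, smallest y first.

d=122: √d = [11; 22] (ℓ=1, odd), read p_1/q_1
k=0  a_k=11  p_k/q_k = 11/1
k=1  a_k=22  p_k/q_k = 243/22
→ (243, 22).  Check: 243²=59049, 122·22²=59048, difference 1.
n=2: (243,22)∘(243,22) = (243·243+122·22·22, 243·22+22·243) = (118097,10692)
n=3: (118097,10692)∘(243,22) = (243·118097+122·22·10692, 243·10692+22·118097) = (57394899,5196290)

243 22
118097 10692
57394899 5196290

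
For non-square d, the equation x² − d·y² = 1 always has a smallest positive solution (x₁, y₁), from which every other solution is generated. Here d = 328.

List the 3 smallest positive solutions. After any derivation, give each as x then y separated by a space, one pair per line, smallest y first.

163 9
53137 2934
17322499 956475

[18; 9,36] for √328; ℓ=2 ⇒ convergent index 1
step 0: (18, 1)  from 18·(1,0) + (0,1)
step 1: (163, 9)  from 9·(18,1) + (1,0)
→ (163, 9).  Check: 163²=26569, 328·9²=26568, difference 1.
(163+9√328)^2 = 53137 + 2934√328
(163+9√328)^3 = 17322499 + 956475√328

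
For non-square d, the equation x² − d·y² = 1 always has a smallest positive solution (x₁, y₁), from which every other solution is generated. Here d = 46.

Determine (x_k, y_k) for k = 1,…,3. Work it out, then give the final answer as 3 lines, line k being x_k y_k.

√46 → a₀=6, period (1,3,1,1,2,6,2,1,1,3,1,12); ℓ=12 even so k=11
k=0  a_k=6  p_k/q_k = 6/1
k=1  a_k=1  p_k/q_k = 7/1
…
k=3  a_k=1  p_k/q_k = 34/5
k=4  a_k=1  p_k/q_k = 61/9
k=5  a_k=2  p_k/q_k = 156/23
k=6  a_k=6  p_k/q_k = 997/147
k=7  a_k=2  p_k/q_k = 2150/317
k=8  a_k=1  p_k/q_k = 3147/464
…
k=10  a_k=3  p_k/q_k = 19038/2807
k=11  a_k=1  p_k/q_k = 24335/3588
(x₁, y₁) = (24335, 3588);  24335² − 46·3588² = 1 ✓
n=2: (24335,3588)∘(24335,3588) = (24335·24335+46·3588·3588, 24335·3588+3588·24335) = (1184384449,174627960)
n=3: (1184384449,174627960)∘(24335,3588) = (24335·1184384449+46·3588·174627960, 24335·174627960+3588·1184384449) = (57643991108495,8499142809612)

24335 3588
1184384449 174627960
57643991108495 8499142809612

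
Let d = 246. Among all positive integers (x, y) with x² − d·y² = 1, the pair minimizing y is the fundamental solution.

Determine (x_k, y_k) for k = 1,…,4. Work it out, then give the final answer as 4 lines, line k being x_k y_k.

88805 5662
15772656049 1005627820
2801381440774085 178609557104538
497553357680112580801 31722843436331366360

√246 = [15; 1,2,5,1,14,1,5,2,1,30, …], period ℓ=10 (even) → k=9
k=0  a_k=15  p_k/q_k = 15/1
k=1  a_k=1  p_k/q_k = 16/1
…
k=4  a_k=1  p_k/q_k = 298/19
k=5  a_k=14  p_k/q_k = 4423/282
…
k=7  a_k=5  p_k/q_k = 28028/1787
k=8  a_k=2  p_k/q_k = 60777/3875
k=9  a_k=1  p_k/q_k = 88805/5662
fundamental: x₁=88805, y₁=5662  (since 7886328025 − 246·32058244 = 1)
n=2: (88805,5662)∘(88805,5662) = (88805·88805+246·5662·5662, 88805·5662+5662·88805) = (15772656049,1005627820)
n=3: (15772656049,1005627820)∘(88805,5662) = (88805·15772656049+246·5662·1005627820, 88805·1005627820+5662·15772656049) = (2801381440774085,178609557104538)
n=4: (2801381440774085,178609557104538)∘(88805,5662) = (88805·2801381440774085+246·5662·178609557104538, 88805·178609557104538+5662·2801381440774085) = (497553357680112580801,31722843436331366360)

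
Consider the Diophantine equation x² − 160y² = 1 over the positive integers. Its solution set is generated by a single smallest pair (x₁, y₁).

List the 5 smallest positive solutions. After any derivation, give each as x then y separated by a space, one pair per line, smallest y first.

d=160: √d = [12; 1,1,1,5,1,1,1,24] (ℓ=8, even), read p_7/q_7
k=0  a_k=12  p_k/q_k = 12/1
k=1  a_k=1  p_k/q_k = 13/1
k=2  a_k=1  p_k/q_k = 25/2
k=3  a_k=1  p_k/q_k = 38/3
k=4  a_k=5  p_k/q_k = 215/17
k=5  a_k=1  p_k/q_k = 253/20
k=6  a_k=1  p_k/q_k = 468/37
k=7  a_k=1  p_k/q_k = 721/57
→ (721, 57).  Check: 721²=519841, 160·57²=519840, difference 1.
n=2: (721,57)∘(721,57) = (721·721+160·57·57, 721·57+57·721) = (1039681,82194)
n=3: (1039681,82194)∘(721,57) = (721·1039681+160·57·82194, 721·82194+57·1039681) = (1499219281,118523691)
n=4: (1499219281,118523691)∘(721,57) = (721·1499219281+160·57·118523691, 721·118523691+57·1499219281) = (2161873163521,170911080228)
n=5: (2161873163521,170911080228)∘(721,57) = (721·2161873163521+160·57·170911080228, 721·170911080228+57·2161873163521) = (3117419602578001,246453659165085)

721 57
1039681 82194
1499219281 118523691
2161873163521 170911080228
3117419602578001 246453659165085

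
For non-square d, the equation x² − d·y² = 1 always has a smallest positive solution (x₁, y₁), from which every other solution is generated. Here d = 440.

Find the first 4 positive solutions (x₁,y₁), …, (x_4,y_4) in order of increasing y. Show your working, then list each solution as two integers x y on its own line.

21 1
881 42
36981 1763
1552321 74004

√440 = [20; 1,40, …], period ℓ=2 (even) → k=1
step 0: (20, 1)  from 20·(1,0) + (0,1)
step 1: (21, 1)  from 1·(20,1) + (1,0)
(x₁, y₁) = (21, 1);  21² − 440·1² = 1 ✓
(x_2, y_2) = (21·21 + 440·1·1, 21·1 + 1·21) = (881, 42)
(x_3, y_3) = (21·881 + 440·1·42, 21·42 + 1·881) = (36981, 1763)
(x_4, y_4) = (21·36981 + 440·1·1763, 21·1763 + 1·36981) = (1552321, 74004)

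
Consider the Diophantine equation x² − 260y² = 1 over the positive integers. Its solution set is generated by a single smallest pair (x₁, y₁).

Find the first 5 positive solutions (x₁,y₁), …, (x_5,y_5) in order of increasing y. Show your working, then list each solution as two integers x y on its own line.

d=260: √d = [16; 8,32] (ℓ=2, even), read p_1/q_1
i=0: a=16 ⇒ p=16, q=1
i=1: a=8 ⇒ p=129, q=8
fundamental: x₁=129, y₁=8  (since 16641 − 260·64 = 1)
(129+8√260)^2 = 33281 + 2064√260
(129+8√260)^3 = 8586369 + 532504√260
(129+8√260)^4 = 2215249921 + 137383968√260
(129+8√260)^5 = 571525893249 + 35444531240√260

129 8
33281 2064
8586369 532504
2215249921 137383968
571525893249 35444531240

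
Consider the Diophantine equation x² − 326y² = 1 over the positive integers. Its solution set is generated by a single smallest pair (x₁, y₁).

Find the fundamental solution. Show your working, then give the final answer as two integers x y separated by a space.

325 18

[18; 18,36] for √326; ℓ=2 ⇒ convergent index 1
i=0: a=18 ⇒ p=18, q=1
i=1: a=18 ⇒ p=325, q=18
(x₁, y₁) = (325, 18);  325² − 326·18² = 1 ✓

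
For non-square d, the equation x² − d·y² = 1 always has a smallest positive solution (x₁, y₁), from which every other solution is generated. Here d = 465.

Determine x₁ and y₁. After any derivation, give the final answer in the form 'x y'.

15871 736

√465 → a₀=21, period (1,1,3,2,2,2,3,1,1,42); ℓ=10 even so k=9
i=0: a=21 ⇒ p=21, q=1
i=1: a=1 ⇒ p=22, q=1
i=2: a=1 ⇒ p=43, q=2
i=3: a=3 ⇒ p=151, q=7
i=4: a=2 ⇒ p=345, q=16
i=5: a=2 ⇒ p=841, q=39
i=6: a=2 ⇒ p=2027, q=94
i=7: a=3 ⇒ p=6922, q=321
i=8: a=1 ⇒ p=8949, q=415
i=9: a=1 ⇒ p=15871, q=736
fundamental: x₁=15871, y₁=736  (since 251888641 − 465·541696 = 1)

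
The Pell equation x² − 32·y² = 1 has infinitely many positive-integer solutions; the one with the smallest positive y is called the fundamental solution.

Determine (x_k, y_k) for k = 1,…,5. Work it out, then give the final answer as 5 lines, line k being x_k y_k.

17 3
577 102
19601 3465
665857 117708
22619537 3998607

d=32: √d = [5; 1,1,1,10] (ℓ=4, even), read p_3/q_3
step 0: (5, 1)  from 5·(1,0) + (0,1)
…
step 2: (11, 2)  from 1·(6,1) + (5,1)
step 3: (17, 3)  from 1·(11,2) + (6,1)
(x₁, y₁) = (17, 3);  17² − 32·3² = 1 ✓
n=2: (17,3)∘(17,3) = (17·17+32·3·3, 17·3+3·17) = (577,102)
n=3: (577,102)∘(17,3) = (17·577+32·3·102, 17·102+3·577) = (19601,3465)
n=4: (19601,3465)∘(17,3) = (17·19601+32·3·3465, 17·3465+3·19601) = (665857,117708)
n=5: (665857,117708)∘(17,3) = (17·665857+32·3·117708, 17·117708+3·665857) = (22619537,3998607)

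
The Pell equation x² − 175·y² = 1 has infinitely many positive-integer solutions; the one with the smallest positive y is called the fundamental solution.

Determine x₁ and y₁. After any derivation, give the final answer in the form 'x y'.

d=175: √d = [13; 4,2,1,2,4,26] (ℓ=6, even), read p_5/q_5
a_0=13:  p_0=13·1+0=13,  q_0=13·0+1=1
…
a_4=2:  p_4=2·172+119=463,  q_4=2·13+9=35
a_5=4:  p_5=4·463+172=2024,  q_5=4·35+13=153
(x₁, y₁) = (2024, 153);  2024² − 175·153² = 1 ✓

2024 153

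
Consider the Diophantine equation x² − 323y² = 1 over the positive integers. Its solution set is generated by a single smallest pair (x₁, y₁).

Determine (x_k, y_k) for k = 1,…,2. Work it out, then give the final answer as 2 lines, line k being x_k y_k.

18 1
647 36

√323 → a₀=17, period (1,34); ℓ=2 even so k=1
step 0: (17, 1)  from 17·(1,0) + (0,1)
step 1: (18, 1)  from 1·(17,1) + (1,0)
(x₁, y₁) = (18, 1);  18² − 323·1² = 1 ✓
(x_2, y_2) = (18·18 + 323·1·1, 18·1 + 1·18) = (647, 36)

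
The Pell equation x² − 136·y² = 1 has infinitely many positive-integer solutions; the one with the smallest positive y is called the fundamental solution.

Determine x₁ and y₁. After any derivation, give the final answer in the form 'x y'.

√136 → a₀=11, period (1,1,1,22); ℓ=4 even so k=3
i=0: a=11 ⇒ p=11, q=1
…
i=2: a=1 ⇒ p=23, q=2
i=3: a=1 ⇒ p=35, q=3
(x₁, y₁) = (35, 3);  35² − 136·3² = 1 ✓

35 3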